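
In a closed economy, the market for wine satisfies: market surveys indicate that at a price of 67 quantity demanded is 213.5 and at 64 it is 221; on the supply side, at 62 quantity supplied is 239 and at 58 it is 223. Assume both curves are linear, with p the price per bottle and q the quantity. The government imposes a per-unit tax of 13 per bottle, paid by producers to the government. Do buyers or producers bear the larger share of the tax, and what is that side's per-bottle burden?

Buyers bear the larger share: 8 per bottle.

Demand slope: (221 − 213.5)/(64 − 67) = -2.5, so qd = 381 − 2.5p.
Supply slope: (223 − 239)/(58 − 62) = 4, so qs = 4p − 9.
Without the tax, 381 − 2.5p = 4p − 9 gives 6.5p = 390, so p* = 60 and q* = 231.
With the tax collected from producers, supply shifts: qs = 4(p − 13) − 9.
Solving gives q = 211 with buyers paying 68 and producers receiving 55 (the 13 wedge).
Per-bottle burden: buyers 8, producers 5.
Buyers take the larger share because demand is less price-elastic here (demand slope 2.5 vs supply slope 4).
The less price-elastic side of the market bears the larger share of a per-unit tax.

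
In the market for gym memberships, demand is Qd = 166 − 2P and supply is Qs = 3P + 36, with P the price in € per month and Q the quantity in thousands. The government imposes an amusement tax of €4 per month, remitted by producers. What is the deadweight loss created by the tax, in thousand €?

Deadweight loss = €9.6 thousand.

Without the tax, 166 − 2P = 3P + 36 gives 5P = 130, so P* = €26 and Q* = 114.
With the tax collected from producers, supply shifts: Qs = 3(P − 4) + 36.
Solving gives Q = 109.2 with consumers paying €28.4 and producers receiving €24.4 (the €4 wedge).
Quantity falls by |ΔQ| = |114 − 109.2| = 4.8.
DWL = ½ · t · |ΔQ| = ½ · 4 · 4.8 = €9.6.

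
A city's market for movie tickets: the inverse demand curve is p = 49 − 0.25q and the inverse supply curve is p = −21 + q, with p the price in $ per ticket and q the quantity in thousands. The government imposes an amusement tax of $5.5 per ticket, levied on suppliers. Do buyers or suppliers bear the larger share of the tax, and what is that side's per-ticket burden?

Rewrite in direct form: qd = 196 − 4p and qs = p + 21.
Before the tax: set 196 − 4p = p + 21 → p* = $35, q* = 56.
With the tax collected from suppliers, supply shifts: qs = (p − 5.5) + 21.
Solving gives q = 51.6 with buyers paying $36.1 and suppliers receiving $30.6 (the $5.5 wedge).
Per-ticket burden: buyers $1.1, suppliers $4.4.
Suppliers take the larger share because supply is less price-elastic here (demand slope 4 vs supply slope 1).

Suppliers bear the larger share: $4.4 per ticket.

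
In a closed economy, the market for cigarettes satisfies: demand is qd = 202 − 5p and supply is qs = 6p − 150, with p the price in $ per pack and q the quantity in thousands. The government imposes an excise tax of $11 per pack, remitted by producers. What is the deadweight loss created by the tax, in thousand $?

Before the tax: set 202 − 5p = 6p − 150 → p* = $32, q* = 42.
With the tax collected from producers, supply shifts: qs = 6(p − 11) − 150.
Solving gives q = 12 with consumers paying $38 and producers receiving $27 (the $11 wedge).
Quantity falls by |ΔQ| = |42 − 12| = 30.
DWL = ½ · t · |ΔQ| = ½ · 11 · 30 = $165.

Deadweight loss = $165 thousand.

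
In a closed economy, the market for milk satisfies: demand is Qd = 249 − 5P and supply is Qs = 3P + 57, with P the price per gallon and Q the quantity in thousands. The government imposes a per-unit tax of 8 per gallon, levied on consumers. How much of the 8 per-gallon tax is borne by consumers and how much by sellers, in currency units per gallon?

Consumers bear 3 per gallon; sellers bear 5 per gallon.

Without the tax, 249 − 5P = 3P + 57 gives 8P = 192, so P* = 24 and Q* = 129.
With the tax collected from consumers, demand (in seller-price terms) shifts: Qd = 249 − 5(P + 8).
Solving gives Q = 114 with consumers paying 27 and sellers receiving 19 (the 8 wedge).
Burden on consumers: 3; on sellers: 5. (They sum to 8.)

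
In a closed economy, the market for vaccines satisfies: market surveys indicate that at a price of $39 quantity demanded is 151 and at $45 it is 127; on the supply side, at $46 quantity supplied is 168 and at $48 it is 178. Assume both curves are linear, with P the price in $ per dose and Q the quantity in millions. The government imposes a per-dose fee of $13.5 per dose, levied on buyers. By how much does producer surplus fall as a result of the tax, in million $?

Producer surplus falls by $768 million.

Demand slope: (127 − 151)/(45 − 39) = -4, so Qd = 307 − 4P.
Supply slope: (178 − 168)/(48 − 46) = 5, so Qs = 5P − 62.
Before the tax: set 307 − 4P = 5P − 62 → P* = $41, Q* = 143.
With the tax collected from buyers, demand (in seller-price terms) shifts: Qd = 307 − 4(P + 13.5).
New equilibrium: buyers pay $48.5, suppliers receive $35, Q = 113. (Wedge: Pb − Ps = 13.5.)
ΔPS is the trapezoid between Q = 113 and Q = 143 of height $6: ½ · (143 + 113) · 6 = $768.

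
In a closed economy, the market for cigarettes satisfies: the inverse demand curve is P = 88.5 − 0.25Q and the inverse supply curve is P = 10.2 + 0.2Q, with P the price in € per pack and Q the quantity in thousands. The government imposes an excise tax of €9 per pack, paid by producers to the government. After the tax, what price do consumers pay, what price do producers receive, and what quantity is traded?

Rewrite in direct form: Qd = 354 − 4P and Qs = 5P − 51.
Before the tax: set 354 − 4P = 5P − 51 → P* = €45, Q* = 174.
With the tax collected from producers, supply shifts: Qs = 5(P − 9) − 51.
New equilibrium: consumers pay €50, producers receive €41, Q = 154. (Wedge: Pb − Ps = 9.)
The less price-elastic side of the market bears the larger share of a per-unit tax.

Consumers pay €50; producers receive €41; quantity = 154.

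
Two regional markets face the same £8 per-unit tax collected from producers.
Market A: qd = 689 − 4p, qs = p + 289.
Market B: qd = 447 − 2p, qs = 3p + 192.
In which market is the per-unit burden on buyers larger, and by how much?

Market B, by £3.2.

Market A: pre-tax p* = £80, q* = 369; post-tax q = 362.6; per-unit burden on buyers = £1.6.
Market B: pre-tax p* = £51, q* = 345; post-tax q = 335.4; per-unit burden on buyers = £4.8.
Difference: £1.6 vs £4.8 → market B is larger by £3.2.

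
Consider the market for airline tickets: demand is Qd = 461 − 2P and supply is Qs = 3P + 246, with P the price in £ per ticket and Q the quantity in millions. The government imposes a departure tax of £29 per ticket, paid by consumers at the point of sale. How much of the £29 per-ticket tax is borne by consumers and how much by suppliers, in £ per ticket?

Without the tax, 461 − 2P = 3P + 246 gives 5P = 215, so P* = £43 and Q* = 375.
With the tax collected from consumers, demand (in seller-price terms) shifts: Qd = 461 − 2(P + 29).
Solving gives Q = 340.2 with consumers paying £60.4 and suppliers receiving £31.4 (the £29 wedge).
Burden on consumers: £17.4; on suppliers: £11.6. (They sum to £29.)
The less price-elastic side of the market bears the larger share of a per-unit tax.

Consumers bear £17.4 per ticket; suppliers bear £11.6 per ticket.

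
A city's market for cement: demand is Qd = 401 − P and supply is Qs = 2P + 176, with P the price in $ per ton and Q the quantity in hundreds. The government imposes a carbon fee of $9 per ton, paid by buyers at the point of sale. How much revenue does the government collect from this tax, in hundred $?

Tax revenue = $2880 hundred.

Without the tax, 401 − P = 2P + 176 gives 3P = 225, so P* = $75 and Q* = 326.
With the tax collected from buyers, demand (in seller-price terms) shifts: Qd = 401 − (P + 9).
New equilibrium: buyers pay $81, producers receive $72, Q = 320. (Wedge: Pb − Ps = 9.)
Revenue = t · Q = 9 · 320 = $2880.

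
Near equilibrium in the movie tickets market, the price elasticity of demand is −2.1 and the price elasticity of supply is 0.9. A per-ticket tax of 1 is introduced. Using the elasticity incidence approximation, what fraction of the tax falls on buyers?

Buyers' share ≈ 0.3.

Incidence ratio: buyers' share ≈ εs / (εs + |εd|) = 0.9 / (0.9 + 2.1) = 0.3.
Supply is the less elastic side, so buyers bear the smaller share.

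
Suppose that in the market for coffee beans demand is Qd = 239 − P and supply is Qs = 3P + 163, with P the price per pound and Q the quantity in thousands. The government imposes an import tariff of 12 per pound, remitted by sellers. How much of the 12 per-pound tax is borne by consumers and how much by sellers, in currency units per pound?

Before the tax: set 239 − P = 3P + 163 → P* = 19, Q* = 220.
With the tax collected from sellers, supply shifts: Qs = 3(P − 12) + 163.
New equilibrium: consumers pay 28, sellers receive 16, Q = 211. (Wedge: Pb − Ps = 12.)
Burden on consumers: 9; on sellers: 3. (They sum to 12.)
The less price-elastic side of the market bears the larger share of a per-unit tax.

Consumers bear 9 per pound; sellers bear 3 per pound.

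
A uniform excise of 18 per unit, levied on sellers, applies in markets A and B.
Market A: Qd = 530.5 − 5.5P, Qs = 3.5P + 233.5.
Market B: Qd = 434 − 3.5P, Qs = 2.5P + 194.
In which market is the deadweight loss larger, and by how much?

Market A, by 110.25.

Market A: pre-tax P* = 33, Q* = 349; post-tax Q = 310.5; deadweight loss = 346.5.
Market B: pre-tax P* = 40, Q* = 294; post-tax Q = 267.75; deadweight loss = 236.25.
Difference: 346.5 vs 236.25 → market A is larger by 110.25.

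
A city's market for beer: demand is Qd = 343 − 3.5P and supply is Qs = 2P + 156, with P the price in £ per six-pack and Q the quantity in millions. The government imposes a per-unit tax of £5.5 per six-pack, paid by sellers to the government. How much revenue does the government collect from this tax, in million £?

Tax revenue = £1193.5 million.

Before the tax: set 343 − 3.5P = 2P + 156 → P* = £34, Q* = 224.
With the tax collected from sellers, supply shifts: Qs = 2(P − 5.5) + 156.
New equilibrium: consumers pay £36, sellers receive £30.5, Q = 217. (Wedge: Pb − Ps = 5.5.)
Revenue = t · Q = 5.5 · 217 = £1193.5.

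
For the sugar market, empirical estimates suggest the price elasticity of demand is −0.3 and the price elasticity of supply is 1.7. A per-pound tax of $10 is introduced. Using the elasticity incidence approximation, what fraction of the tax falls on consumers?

Incidence ratio: consumers' share ≈ εs / (εs + |εd|) = 1.7 / (1.7 + 0.3) = 0.85.
Supply is the more elastic side, so consumers bear the larger share.

Consumers' share ≈ 0.85.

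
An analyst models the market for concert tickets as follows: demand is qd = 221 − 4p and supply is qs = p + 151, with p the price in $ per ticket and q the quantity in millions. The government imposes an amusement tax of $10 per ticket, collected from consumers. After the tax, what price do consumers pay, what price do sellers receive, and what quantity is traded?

Before the tax: set 221 − 4p = p + 151 → p* = $14, q* = 165.
With the tax collected from consumers, demand (in seller-price terms) shifts: qd = 221 − 4(p + 10).
New equilibrium: consumers pay $16, sellers receive $6, q = 157. (Wedge: pb − ps = 10.)

Consumers pay $16; sellers receive $6; quantity = 157.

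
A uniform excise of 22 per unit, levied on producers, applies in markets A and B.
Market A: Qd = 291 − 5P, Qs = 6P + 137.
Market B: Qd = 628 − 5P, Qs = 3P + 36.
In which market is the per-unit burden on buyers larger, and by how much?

Market A: pre-tax P* = 14, Q* = 221; post-tax Q = 161; per-unit burden on buyers = 12.
Market B: pre-tax P* = 74, Q* = 258; post-tax Q = 216.75; per-unit burden on buyers = 8.25.
Difference: 12 vs 8.25 → market A is larger by 3.75.

Market A, by 3.75.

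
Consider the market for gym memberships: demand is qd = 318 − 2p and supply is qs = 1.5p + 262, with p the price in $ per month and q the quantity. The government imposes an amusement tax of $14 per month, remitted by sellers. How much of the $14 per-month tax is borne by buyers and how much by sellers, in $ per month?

Buyers bear $6 per month; sellers bear $8 per month.

Before the tax: set 318 − 2p = 1.5p + 262 → p* = $16, q* = 286.
With the tax collected from sellers, supply shifts: qs = 1.5(p − 14) + 262.
New equilibrium: buyers pay $22, sellers receive $8, q = 274. (Wedge: pb − ps = 14.)
Burden on buyers: $6; on sellers: $8. (They sum to $14.)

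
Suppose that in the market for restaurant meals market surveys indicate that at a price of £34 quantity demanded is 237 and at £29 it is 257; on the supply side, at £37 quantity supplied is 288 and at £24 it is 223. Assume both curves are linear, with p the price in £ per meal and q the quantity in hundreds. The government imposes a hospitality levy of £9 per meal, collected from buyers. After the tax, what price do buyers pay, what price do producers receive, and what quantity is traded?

Buyers pay £35; producers receive £26; quantity = 233.

Demand slope: (257 − 237)/(29 − 34) = -4, so qd = 373 − 4p.
Supply slope: (223 − 288)/(24 − 37) = 5, so qs = 5p + 103.
Without the tax, 373 − 4p = 5p + 103 gives 9p = 270, so p* = £30 and q* = 253.
With the tax collected from buyers, demand (in seller-price terms) shifts: qd = 373 − 4(p + 9).
New equilibrium: buyers pay £35, producers receive £26, q = 233. (Wedge: pb − ps = 9.)
The less price-elastic side of the market bears the larger share of a per-unit tax.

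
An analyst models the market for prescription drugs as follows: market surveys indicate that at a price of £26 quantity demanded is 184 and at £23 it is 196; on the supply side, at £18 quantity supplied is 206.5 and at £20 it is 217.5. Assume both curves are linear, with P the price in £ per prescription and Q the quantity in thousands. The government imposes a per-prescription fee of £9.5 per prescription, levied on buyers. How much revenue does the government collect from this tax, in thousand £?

Tax revenue = £1805 thousand.

Demand slope: (196 − 184)/(23 − 26) = -4, so Qd = 288 − 4P.
Supply slope: (217.5 − 206.5)/(20 − 18) = 5.5, so Qs = 5.5P + 107.5.
Before the tax: set 288 − 4P = 5.5P + 107.5 → P* = £19, Q* = 212.
With the tax collected from buyers, demand (in seller-price terms) shifts: Qd = 288 − 4(P + 9.5).
Solving gives Q = 190 with buyers paying £24.5 and producers receiving £15 (the £9.5 wedge).
Revenue = t · Q = 9.5 · 190 = £1805.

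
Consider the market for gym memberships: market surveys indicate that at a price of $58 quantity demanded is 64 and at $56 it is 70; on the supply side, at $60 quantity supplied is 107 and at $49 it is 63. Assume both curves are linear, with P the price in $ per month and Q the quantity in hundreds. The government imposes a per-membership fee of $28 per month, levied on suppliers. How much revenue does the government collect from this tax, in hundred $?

Demand slope: (70 − 64)/(56 − 58) = -3, so Qd = 238 − 3P.
Supply slope: (63 − 107)/(49 − 60) = 4, so Qs = 4P − 133.
Without the tax, 238 − 3P = 4P − 133 gives 7P = 371, so P* = $53 and Q* = 79.
With the tax collected from suppliers, supply shifts: Qs = 4(P − 28) − 133.
Solving gives Q = 31 with consumers paying $69 and suppliers receiving $41 (the $28 wedge).
Revenue = t · Q = 28 · 31 = $868.

Tax revenue = $868 hundred.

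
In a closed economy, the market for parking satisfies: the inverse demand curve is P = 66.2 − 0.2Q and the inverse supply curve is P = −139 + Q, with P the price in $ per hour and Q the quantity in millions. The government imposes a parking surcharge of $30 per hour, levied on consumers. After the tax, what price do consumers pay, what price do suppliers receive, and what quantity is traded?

Consumers pay $37; suppliers receive $7; quantity = 146.

Rewrite in direct form: Qd = 331 − 5P and Qs = P + 139.
Without the tax, 331 − 5P = P + 139 gives 6P = 192, so P* = $32 and Q* = 171.
With the tax collected from consumers, demand (in seller-price terms) shifts: Qd = 331 − 5(P + 30).
Solving gives Q = 146 with consumers paying $37 and suppliers receiving $7 (the $30 wedge).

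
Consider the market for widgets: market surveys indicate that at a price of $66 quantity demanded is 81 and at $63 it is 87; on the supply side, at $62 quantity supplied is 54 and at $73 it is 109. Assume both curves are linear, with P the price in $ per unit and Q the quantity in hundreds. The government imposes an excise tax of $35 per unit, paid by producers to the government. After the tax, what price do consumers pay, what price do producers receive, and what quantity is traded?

Demand slope: (87 − 81)/(63 − 66) = -2, so Qd = 213 − 2P.
Supply slope: (109 − 54)/(73 − 62) = 5, so Qs = 5P − 256.
Without the tax, 213 − 2P = 5P − 256 gives 7P = 469, so P* = $67 and Q* = 79.
With the tax collected from producers, supply shifts: Qs = 5(P − 35) − 256.
New equilibrium: consumers pay $92, producers receive $57, Q = 29. (Wedge: Pb − Ps = 35.)
The less price-elastic side of the market bears the larger share of a per-unit tax.

Consumers pay $92; producers receive $57; quantity = 29.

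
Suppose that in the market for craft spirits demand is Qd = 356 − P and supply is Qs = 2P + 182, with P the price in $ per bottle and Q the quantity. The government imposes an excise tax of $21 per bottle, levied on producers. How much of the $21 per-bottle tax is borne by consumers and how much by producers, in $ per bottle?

Consumers bear $14 per bottle; producers bear $7 per bottle.

Before the tax: set 356 − P = 2P + 182 → P* = $58, Q* = 298.
With the tax collected from producers, supply shifts: Qs = 2(P − 21) + 182.
Solving gives Q = 284 with consumers paying $72 and producers receiving $51 (the $21 wedge).
Burden on consumers: $14; on producers: $7. (They sum to $21.)
The less price-elastic side of the market bears the larger share of a per-unit tax.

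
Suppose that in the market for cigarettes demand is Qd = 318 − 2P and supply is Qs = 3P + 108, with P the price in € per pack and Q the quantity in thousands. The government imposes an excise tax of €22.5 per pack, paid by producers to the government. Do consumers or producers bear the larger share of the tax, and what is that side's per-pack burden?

Before the tax: set 318 − 2P = 3P + 108 → P* = €42, Q* = 234.
With the tax collected from producers, supply shifts: Qs = 3(P − 22.5) + 108.
Solving gives Q = 207 with consumers paying €55.5 and producers receiving €33 (the €22.5 wedge).
Per-pack burden: consumers €13.5, producers €9.
Consumers take the larger share because demand is less price-elastic here (demand slope 2 vs supply slope 3).
The less price-elastic side of the market bears the larger share of a per-unit tax.

Consumers bear the larger share: €13.5 per pack.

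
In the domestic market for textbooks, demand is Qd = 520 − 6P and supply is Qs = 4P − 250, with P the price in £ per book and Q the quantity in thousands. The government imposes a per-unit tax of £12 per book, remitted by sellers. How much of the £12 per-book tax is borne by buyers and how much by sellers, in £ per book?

Buyers bear £4.8 per book; sellers bear £7.2 per book.

Before the tax: set 520 − 6P = 4P − 250 → P* = £77, Q* = 58.
With the tax collected from sellers, supply shifts: Qs = 4(P − 12) − 250.
Solving gives Q = 29.2 with buyers paying £81.8 and sellers receiving £69.8 (the £12 wedge).
Burden on buyers: £4.8; on sellers: £7.2. (They sum to £12.)
The less price-elastic side of the market bears the larger share of a per-unit tax.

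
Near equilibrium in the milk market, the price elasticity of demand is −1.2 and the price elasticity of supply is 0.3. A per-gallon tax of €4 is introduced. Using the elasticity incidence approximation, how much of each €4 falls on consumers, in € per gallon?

Incidence ratio: consumers' share ≈ εs / (εs + |εd|) = 0.3 / (0.3 + 1.2) = 0.2.
So consumers bear ≈ 0.2 × €4 = €0.8; sellers bear €3.2.

Consumers bear ≈ €0.8 per gallon.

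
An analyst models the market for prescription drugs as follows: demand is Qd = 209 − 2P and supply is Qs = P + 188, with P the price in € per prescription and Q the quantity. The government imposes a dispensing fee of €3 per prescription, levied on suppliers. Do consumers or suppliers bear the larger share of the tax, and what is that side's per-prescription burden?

Before the tax: set 209 − 2P = P + 188 → P* = €7, Q* = 195.
With the tax collected from suppliers, supply shifts: Qs = (P − 3) + 188.
New equilibrium: consumers pay €8, suppliers receive €5, Q = 193. (Wedge: Pb − Ps = 3.)
Per-prescription burden: consumers €1, suppliers €2.
Suppliers take the larger share because supply is less price-elastic here (demand slope 2 vs supply slope 1).

Suppliers bear the larger share: €2 per prescription.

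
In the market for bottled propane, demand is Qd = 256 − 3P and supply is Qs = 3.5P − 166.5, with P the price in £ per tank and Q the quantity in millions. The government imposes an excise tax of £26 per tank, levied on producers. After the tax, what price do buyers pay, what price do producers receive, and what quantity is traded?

Before the tax: set 256 − 3P = 3.5P − 166.5 → P* = £65, Q* = 61.
With the tax collected from producers, supply shifts: Qs = 3.5(P − 26) − 166.5.
Solving gives Q = 19 with buyers paying £79 and producers receiving £53 (the £26 wedge).
The less price-elastic side of the market bears the larger share of a per-unit tax.

Buyers pay £79; producers receive £53; quantity = 19.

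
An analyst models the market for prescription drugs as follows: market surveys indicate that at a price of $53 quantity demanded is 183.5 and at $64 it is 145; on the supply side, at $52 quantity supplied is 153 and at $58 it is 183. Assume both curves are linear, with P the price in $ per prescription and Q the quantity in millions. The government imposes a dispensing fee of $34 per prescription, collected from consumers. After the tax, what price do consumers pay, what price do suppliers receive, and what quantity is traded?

Demand slope: (145 − 183.5)/(64 − 53) = -3.5, so Qd = 369 − 3.5P.
Supply slope: (183 − 153)/(58 − 52) = 5, so Qs = 5P − 107.
Before the tax: set 369 − 3.5P = 5P − 107 → P* = $56, Q* = 173.
With the tax collected from consumers, demand (in seller-price terms) shifts: Qd = 369 − 3.5(P + 34).
New equilibrium: consumers pay $76, suppliers receive $42, Q = 103. (Wedge: Pb − Ps = 34.)
The less price-elastic side of the market bears the larger share of a per-unit tax.

Consumers pay $76; suppliers receive $42; quantity = 103.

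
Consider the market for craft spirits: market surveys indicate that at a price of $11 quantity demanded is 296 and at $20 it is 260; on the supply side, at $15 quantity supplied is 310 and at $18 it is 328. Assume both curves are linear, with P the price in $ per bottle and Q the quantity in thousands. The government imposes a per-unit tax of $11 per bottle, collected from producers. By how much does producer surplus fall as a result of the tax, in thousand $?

Producer surplus falls by $1226.72 thousand.

Demand slope: (260 − 296)/(20 − 11) = -4, so Qd = 340 − 4P.
Supply slope: (328 − 310)/(18 − 15) = 6, so Qs = 6P + 220.
Without the tax, 340 − 4P = 6P + 220 gives 10P = 120, so P* = $12 and Q* = 292.
With the tax collected from producers, supply shifts: Qs = 6(P − 11) + 220.
Solving gives Q = 265.6 with buyers paying $18.6 and producers receiving $7.6 (the $11 wedge).
ΔPS is the trapezoid between Q = 265.6 and Q = 292 of height $4.4: ½ · (292 + 265.6) · 4.4 = $1226.72.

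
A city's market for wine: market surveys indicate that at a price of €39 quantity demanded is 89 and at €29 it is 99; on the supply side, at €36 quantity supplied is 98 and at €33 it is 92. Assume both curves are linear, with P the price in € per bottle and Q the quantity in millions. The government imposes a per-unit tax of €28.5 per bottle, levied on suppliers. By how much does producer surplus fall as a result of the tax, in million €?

Producer surplus falls by €802.75 million.

Demand slope: (99 − 89)/(29 − 39) = -1, so Qd = 128 − P.
Supply slope: (92 − 98)/(33 − 36) = 2, so Qs = 2P + 26.
Without the tax, 128 − P = 2P + 26 gives 3P = 102, so P* = €34 and Q* = 94.
With the tax collected from suppliers, supply shifts: Qs = 2(P − 28.5) + 26.
Solving gives Q = 75 with buyers paying €53 and suppliers receiving €24.5 (the €28.5 wedge).
ΔPS is the trapezoid between Q = 75 and Q = 94 of height €9.5: ½ · (94 + 75) · 9.5 = €802.75.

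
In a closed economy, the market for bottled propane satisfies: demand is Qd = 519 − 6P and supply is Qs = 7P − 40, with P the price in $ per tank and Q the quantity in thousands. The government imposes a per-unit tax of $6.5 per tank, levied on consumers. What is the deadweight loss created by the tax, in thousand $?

Deadweight loss = $68.25 thousand.

Without the tax, 519 − 6P = 7P − 40 gives 13P = 559, so P* = $43 and Q* = 261.
With the tax collected from consumers, demand (in seller-price terms) shifts: Qd = 519 − 6(P + 6.5).
Solving gives Q = 240 with consumers paying $46.5 and producers receiving $40 (the $6.5 wedge).
Quantity falls by |ΔQ| = |261 − 240| = 21.
DWL = ½ · t · |ΔQ| = ½ · 6.5 · 21 = $68.25.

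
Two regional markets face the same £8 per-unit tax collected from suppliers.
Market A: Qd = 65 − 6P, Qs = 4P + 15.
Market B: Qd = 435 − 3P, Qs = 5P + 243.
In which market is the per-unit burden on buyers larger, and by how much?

Market B, by £1.8.

Market A: pre-tax P* = £5, Q* = 35; post-tax Q = 15.8; per-unit burden on buyers = £3.2.
Market B: pre-tax P* = £24, Q* = 363; post-tax Q = 348; per-unit burden on buyers = £5.
Difference: £3.2 vs £5 → market B is larger by £1.8.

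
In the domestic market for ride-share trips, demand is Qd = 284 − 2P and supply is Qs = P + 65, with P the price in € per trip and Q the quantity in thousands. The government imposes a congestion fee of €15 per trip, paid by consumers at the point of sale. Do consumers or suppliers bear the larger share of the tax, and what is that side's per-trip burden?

Before the tax: set 284 − 2P = P + 65 → P* = €73, Q* = 138.
With the tax collected from consumers, demand (in seller-price terms) shifts: Qd = 284 − 2(P + 15).
Solving gives Q = 128 with consumers paying €78 and suppliers receiving €63 (the €15 wedge).
Per-trip burden: consumers €5, suppliers €10.
Suppliers take the larger share because supply is less price-elastic here (demand slope 2 vs supply slope 1).

Suppliers bear the larger share: €10 per trip.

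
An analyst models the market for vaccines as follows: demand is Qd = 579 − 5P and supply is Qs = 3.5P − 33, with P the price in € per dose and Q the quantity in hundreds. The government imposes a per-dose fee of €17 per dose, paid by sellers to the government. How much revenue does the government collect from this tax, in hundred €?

Tax revenue = €3128 hundred.

Without the tax, 579 − 5P = 3.5P − 33 gives 8.5P = 612, so P* = €72 and Q* = 219.
With the tax collected from sellers, supply shifts: Qs = 3.5(P − 17) − 33.
New equilibrium: consumers pay €79, sellers receive €62, Q = 184. (Wedge: Pb − Ps = 17.)
Revenue = t · Q = 17 · 184 = €3128.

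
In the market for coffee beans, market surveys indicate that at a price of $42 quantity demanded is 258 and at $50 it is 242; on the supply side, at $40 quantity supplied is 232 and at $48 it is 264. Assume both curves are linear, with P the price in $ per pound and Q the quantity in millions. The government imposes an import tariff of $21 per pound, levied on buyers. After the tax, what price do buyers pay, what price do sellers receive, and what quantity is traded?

Buyers pay $59; sellers receive $38; quantity = 224.

Demand slope: (242 − 258)/(50 − 42) = -2, so Qd = 342 − 2P.
Supply slope: (264 − 232)/(48 − 40) = 4, so Qs = 4P + 72.
Before the tax: set 342 − 2P = 4P + 72 → P* = $45, Q* = 252.
With the tax collected from buyers, demand (in seller-price terms) shifts: Qd = 342 − 2(P + 21).
New equilibrium: buyers pay $59, sellers receive $38, Q = 224. (Wedge: Pb − Ps = 21.)
The less price-elastic side of the market bears the larger share of a per-unit tax.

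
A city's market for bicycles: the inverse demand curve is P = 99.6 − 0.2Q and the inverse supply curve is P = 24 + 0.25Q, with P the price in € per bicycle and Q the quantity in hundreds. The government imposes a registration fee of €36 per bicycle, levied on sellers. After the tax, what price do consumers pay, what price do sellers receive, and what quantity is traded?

Inverting to Q(P) form: Qd = 498 − 5P; Qs = 4P − 96.
Before the tax: set 498 − 5P = 4P − 96 → P* = €66, Q* = 168.
With the tax collected from sellers, supply shifts: Qs = 4(P − 36) − 96.
Solving gives Q = 88 with consumers paying €82 and sellers receiving €46 (the €36 wedge).
The less price-elastic side of the market bears the larger share of a per-unit tax.

Consumers pay €82; sellers receive €46; quantity = 88.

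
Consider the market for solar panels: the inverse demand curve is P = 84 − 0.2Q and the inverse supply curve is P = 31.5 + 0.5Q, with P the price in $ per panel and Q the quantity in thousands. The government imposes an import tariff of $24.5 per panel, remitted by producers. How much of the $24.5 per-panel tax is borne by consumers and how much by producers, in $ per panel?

Inverting to Q(P) form: Qd = 420 − 5P; Qs = 2P − 63.
Before the tax: set 420 − 5P = 2P − 63 → P* = $69, Q* = 75.
With the tax collected from producers, supply shifts: Qs = 2(P − 24.5) − 63.
New equilibrium: consumers pay $76, producers receive $51.5, Q = 40. (Wedge: Pb − Ps = 24.5.)
Burden on consumers: $7; on producers: $17.5. (They sum to $24.5.)
The less price-elastic side of the market bears the larger share of a per-unit tax.

Consumers bear $7 per panel; producers bear $17.5 per panel.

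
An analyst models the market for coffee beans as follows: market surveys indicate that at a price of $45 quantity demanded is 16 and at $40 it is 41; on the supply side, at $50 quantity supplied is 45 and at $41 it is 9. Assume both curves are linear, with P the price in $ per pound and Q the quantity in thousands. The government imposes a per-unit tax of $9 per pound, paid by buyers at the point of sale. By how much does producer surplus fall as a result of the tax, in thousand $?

Demand slope: (41 − 16)/(40 − 45) = -5, so Qd = 241 − 5P.
Supply slope: (9 − 45)/(41 − 50) = 4, so Qs = 4P − 155.
Without the tax, 241 − 5P = 4P − 155 gives 9P = 396, so P* = $44 and Q* = 21.
With the tax collected from buyers, demand (in seller-price terms) shifts: Qd = 241 − 5(P + 9).
Solving gives Q = 1 with buyers paying $48 and suppliers receiving $39 (the $9 wedge).
ΔPS is the trapezoid between Q = 1 and Q = 21 of height $5: ½ · (21 + 1) · 5 = $55.

Producer surplus falls by $55 thousand.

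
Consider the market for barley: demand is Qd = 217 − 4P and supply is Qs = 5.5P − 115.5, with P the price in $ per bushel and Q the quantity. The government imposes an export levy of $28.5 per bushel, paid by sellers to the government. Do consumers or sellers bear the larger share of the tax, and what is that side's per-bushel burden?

Consumers bear the larger share: $16.5 per bushel.

Before the tax: set 217 − 4P = 5.5P − 115.5 → P* = $35, Q* = 77.
With the tax collected from sellers, supply shifts: Qs = 5.5(P − 28.5) − 115.5.
Solving gives Q = 11 with consumers paying $51.5 and sellers receiving $23 (the $28.5 wedge).
Per-bushel burden: consumers $16.5, sellers $12.
Consumers take the larger share because demand is less price-elastic here (demand slope 4 vs supply slope 5.5).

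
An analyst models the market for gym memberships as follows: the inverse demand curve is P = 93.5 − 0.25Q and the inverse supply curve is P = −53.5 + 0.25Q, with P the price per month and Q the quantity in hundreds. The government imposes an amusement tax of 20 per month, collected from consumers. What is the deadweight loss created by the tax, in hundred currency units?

Inverting to Q(P) form: Qd = 374 − 4P; Qs = 4P + 214.
Without the tax, 374 − 4P = 4P + 214 gives 8P = 160, so P* = 20 and Q* = 294.
With the tax collected from consumers, demand (in seller-price terms) shifts: Qd = 374 − 4(P + 20).
New equilibrium: consumers pay 30, suppliers receive 10, Q = 254. (Wedge: Pb − Ps = 20.)
Quantity falls by |ΔQ| = |294 − 254| = 40.
DWL = ½ · t · |ΔQ| = ½ · 20 · 40 = 400.

Deadweight loss = 400 hundred.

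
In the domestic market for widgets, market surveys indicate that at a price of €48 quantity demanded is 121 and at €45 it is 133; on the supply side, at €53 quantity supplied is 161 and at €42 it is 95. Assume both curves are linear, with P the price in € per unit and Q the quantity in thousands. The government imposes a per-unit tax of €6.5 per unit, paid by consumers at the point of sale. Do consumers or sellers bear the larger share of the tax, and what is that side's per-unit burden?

Consumers bear the larger share: €3.9 per unit.

Demand slope: (133 − 121)/(45 − 48) = -4, so Qd = 313 − 4P.
Supply slope: (95 − 161)/(42 − 53) = 6, so Qs = 6P − 157.
Without the tax, 313 − 4P = 6P − 157 gives 10P = 470, so P* = €47 and Q* = 125.
With the tax collected from consumers, demand (in seller-price terms) shifts: Qd = 313 − 4(P + 6.5).
Solving gives Q = 109.4 with consumers paying €50.9 and sellers receiving €44.4 (the €6.5 wedge).
Per-unit burden: consumers €3.9, sellers €2.6.
Consumers take the larger share because demand is less price-elastic here (demand slope 4 vs supply slope 6).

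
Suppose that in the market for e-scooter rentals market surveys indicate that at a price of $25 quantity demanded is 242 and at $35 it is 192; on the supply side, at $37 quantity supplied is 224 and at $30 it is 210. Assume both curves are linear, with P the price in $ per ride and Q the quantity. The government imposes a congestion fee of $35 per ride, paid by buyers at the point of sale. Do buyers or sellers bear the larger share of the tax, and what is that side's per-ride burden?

Demand slope: (192 − 242)/(35 − 25) = -5, so Qd = 367 − 5P.
Supply slope: (210 − 224)/(30 − 37) = 2, so Qs = 2P + 150.
Without the tax, 367 − 5P = 2P + 150 gives 7P = 217, so P* = $31 and Q* = 212.
With the tax collected from buyers, demand (in seller-price terms) shifts: Qd = 367 − 5(P + 35).
New equilibrium: buyers pay $41, sellers receive $6, Q = 162. (Wedge: Pb − Ps = 35.)
Per-ride burden: buyers $10, sellers $25.
Sellers take the larger share because supply is less price-elastic here (demand slope 5 vs supply slope 2).

Sellers bear the larger share: $25 per ride.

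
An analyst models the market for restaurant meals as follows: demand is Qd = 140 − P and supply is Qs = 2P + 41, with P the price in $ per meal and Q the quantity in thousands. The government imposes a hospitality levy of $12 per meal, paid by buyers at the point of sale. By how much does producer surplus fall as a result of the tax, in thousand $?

Producer surplus falls by $412 thousand.

Without the tax, 140 − P = 2P + 41 gives 3P = 99, so P* = $33 and Q* = 107.
With the tax collected from buyers, demand (in seller-price terms) shifts: Qd = 140 − (P + 12).
New equilibrium: buyers pay $41, producers receive $29, Q = 99. (Wedge: Pb − Ps = 12.)
ΔPS is the trapezoid between Q = 99 and Q = 107 of height $4: ½ · (107 + 99) · 4 = $412.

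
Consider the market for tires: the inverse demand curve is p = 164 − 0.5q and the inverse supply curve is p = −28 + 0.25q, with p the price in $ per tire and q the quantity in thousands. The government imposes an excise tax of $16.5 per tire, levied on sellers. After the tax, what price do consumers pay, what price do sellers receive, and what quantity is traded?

Rewrite in direct form: qd = 328 − 2p and qs = 4p + 112.
Without the tax, 328 − 2p = 4p + 112 gives 6p = 216, so p* = $36 and q* = 256.
With the tax collected from sellers, supply shifts: qs = 4(p − 16.5) + 112.
Solving gives q = 234 with consumers paying $47 and sellers receiving $30.5 (the $16.5 wedge).

Consumers pay $47; sellers receive $30.5; quantity = 234.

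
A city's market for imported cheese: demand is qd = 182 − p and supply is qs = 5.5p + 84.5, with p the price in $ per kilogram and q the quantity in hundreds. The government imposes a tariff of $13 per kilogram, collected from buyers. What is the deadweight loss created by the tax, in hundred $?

Before the tax: set 182 − p = 5.5p + 84.5 → p* = $15, q* = 167.
With the tax collected from buyers, demand (in seller-price terms) shifts: qd = 182 − (p + 13).
Solving gives q = 156 with buyers paying $26 and producers receiving $13 (the $13 wedge).
Quantity falls by |ΔQ| = |167 − 156| = 11.
DWL = ½ · t · |ΔQ| = ½ · 13 · 11 = $71.5.

Deadweight loss = $71.5 hundred.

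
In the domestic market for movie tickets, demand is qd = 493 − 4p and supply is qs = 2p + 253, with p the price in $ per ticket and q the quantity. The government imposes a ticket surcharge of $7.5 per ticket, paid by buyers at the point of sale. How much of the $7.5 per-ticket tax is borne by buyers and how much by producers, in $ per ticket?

Without the tax, 493 − 4p = 2p + 253 gives 6p = 240, so p* = $40 and q* = 333.
With the tax collected from buyers, demand (in seller-price terms) shifts: qd = 493 − 4(p + 7.5).
Solving gives q = 323 with buyers paying $42.5 and producers receiving $35 (the $7.5 wedge).
Burden on buyers: $2.5; on producers: $5. (They sum to $7.5.)

Buyers bear $2.5 per ticket; producers bear $5 per ticket.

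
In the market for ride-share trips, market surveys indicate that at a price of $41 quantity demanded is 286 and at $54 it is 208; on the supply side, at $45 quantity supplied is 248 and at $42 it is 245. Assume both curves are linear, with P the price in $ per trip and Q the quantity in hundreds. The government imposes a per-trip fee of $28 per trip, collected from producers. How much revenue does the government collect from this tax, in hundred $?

Demand slope: (208 − 286)/(54 − 41) = -6, so Qd = 532 − 6P.
Supply slope: (245 − 248)/(42 − 45) = 1, so Qs = P + 203.
Without the tax, 532 − 6P = P + 203 gives 7P = 329, so P* = $47 and Q* = 250.
With the tax collected from producers, supply shifts: Qs = (P − 28) + 203.
New equilibrium: buyers pay $51, producers receive $23, Q = 226. (Wedge: Pb − Ps = 28.)
Revenue = t · Q = 28 · 226 = $6328.

Tax revenue = $6328 hundred.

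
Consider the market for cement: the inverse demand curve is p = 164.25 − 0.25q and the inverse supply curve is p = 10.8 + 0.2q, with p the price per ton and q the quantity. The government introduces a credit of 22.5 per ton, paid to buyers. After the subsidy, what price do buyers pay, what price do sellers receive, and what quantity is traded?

Rewrite in direct form: qd = 657 − 4p and qs = 5p − 54.
Without the subsidy, 657 − 4p = 5p − 54 gives 9p = 711, so p* = 79 and q* = 341.
With a per-unit subsidy paid to buyers, each effectively pays p − 22.5, so demand becomes qd = 657 − 4(p − 22.5).
Solving gives q = 391 with buyers paying 66.5 and sellers receiving 89 (the 22.5 wedge).

Buyers pay 66.5; sellers receive 89; quantity = 391.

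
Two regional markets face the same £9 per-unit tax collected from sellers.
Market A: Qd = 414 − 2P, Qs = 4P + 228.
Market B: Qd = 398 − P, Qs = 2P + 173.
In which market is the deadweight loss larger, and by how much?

Market A: pre-tax P* = £31, Q* = 352; post-tax Q = 340; deadweight loss = £54.
Market B: pre-tax P* = £75, Q* = 323; post-tax Q = 317; deadweight loss = £27.
Difference: £54 vs £27 → market A is larger by £27.

Market A, by £27.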